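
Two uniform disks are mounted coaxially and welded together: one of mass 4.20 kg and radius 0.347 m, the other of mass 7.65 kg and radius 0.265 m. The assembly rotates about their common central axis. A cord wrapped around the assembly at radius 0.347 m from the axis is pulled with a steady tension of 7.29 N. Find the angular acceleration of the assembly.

I = ½M₁R₁² + ½M₂R₂² = ½(4.20)(0.347)² + ½(7.65)(0.265)² = 0.5215 kg·m².
τ = F r = (7.29)(0.347) = 2.530 N·m.
α = τ/I = 2.530/0.5215 = 4.851 rad/s².

α ≈ 4.85 rad/s²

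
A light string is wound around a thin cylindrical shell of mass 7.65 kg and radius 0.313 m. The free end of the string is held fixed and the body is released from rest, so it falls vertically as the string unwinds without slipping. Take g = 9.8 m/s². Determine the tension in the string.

Translation: Mg − T = Ma. Rotation about the center: TR = Iα with I = MR².
With a = αR: T = (I/R²)a = M a, so Mg = (1 + 1.000)Ma.
a = g/(1 + 1.000) = 9.8/2.000 = 4.900 m/s².
T = 1.000·M·a = (1.000)(7.65)(4.900) = 37.49 N.

T ≈ 37.5 N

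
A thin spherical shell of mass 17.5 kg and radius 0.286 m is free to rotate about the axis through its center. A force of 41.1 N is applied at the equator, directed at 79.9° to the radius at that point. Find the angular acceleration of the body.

α ≈ 12.1 rad/s²

I = (2/3)MR² = (2/3)(17.5)(0.286)² = 0.9543 kg·m².
Only the tangential component produces torque: τ = F R sinθ = (41.1)(0.286) sin 79.9° = 11.57 N·m.
From τ = Iα: α = 11.57/0.9543 = 12.13 rad/s².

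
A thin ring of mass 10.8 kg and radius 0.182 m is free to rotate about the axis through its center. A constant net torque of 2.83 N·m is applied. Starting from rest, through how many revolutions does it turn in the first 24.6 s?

I = MR² = (10.8)(0.182)² = 0.3577 kg·m².
α = τ/I = 2.83/0.3577 = 7.911 rad/s².
θ = ½αt² = ½(7.911)(24.6)² = 2394 rad.
Revolutions = θ/(2π) = 381.0.

≈ 381 revolutions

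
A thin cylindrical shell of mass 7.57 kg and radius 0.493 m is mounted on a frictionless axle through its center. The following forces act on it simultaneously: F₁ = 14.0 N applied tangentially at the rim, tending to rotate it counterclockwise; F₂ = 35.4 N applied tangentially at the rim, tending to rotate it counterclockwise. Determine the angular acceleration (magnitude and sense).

I = MR² = (7.57)(0.493)² = 1.840 kg·m².
Taking counterclockwise as positive: τ₁ = +(14.0)(0.493) = +6.902 N·m; τ₂ = +(35.4)(0.493) = +17.45 N·m.
Net torque τ = 24.35 N·m.
α = τ/I = 24.35/1.840 = 13.24 rad/s².

α ≈ 13.2 rad/s², counterclockwise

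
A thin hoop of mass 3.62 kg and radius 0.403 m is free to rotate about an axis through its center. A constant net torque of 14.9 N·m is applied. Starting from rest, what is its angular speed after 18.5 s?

I = MR² = (3.62)(0.403)² = 0.5879 kg·m².
α = τ/I = 14.9/0.5879 = 25.34 rad/s².
ω = ω₀ + αt = 0 + (25.34)(18.5) = 468.9 rad/s.

ω ≈ 469 rad/s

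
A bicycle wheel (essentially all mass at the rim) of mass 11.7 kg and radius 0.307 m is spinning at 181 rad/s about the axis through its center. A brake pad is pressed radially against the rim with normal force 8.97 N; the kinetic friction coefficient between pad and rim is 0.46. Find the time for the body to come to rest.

t ≈ 158 s

I = MR² = (11.7)(0.307)² = 1.103 kg·m².
Friction force f = μN = (0.46)(8.97) = 4.126 N at the rim; torque magnitude τ = fR = 1.267 N·m, opposing ω.
|α| = τ/I = 1.267/1.103 = 1.149 rad/s² (deceleration).
0 = ω₀ − |α|t ⇒ t = ω₀/|α| = 181/1.149 = 157.6 s.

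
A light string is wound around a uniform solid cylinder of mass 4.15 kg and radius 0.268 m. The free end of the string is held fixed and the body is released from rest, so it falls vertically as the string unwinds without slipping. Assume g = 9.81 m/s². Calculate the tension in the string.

Translation: Mg − T = Ma. Rotation about the center: TR = Iα with I = ½MR².
With a = αR: T = (I/R²)a = (1/2)M a, so Mg = (1 + 0.5000)Ma.
a = g/(1 + 0.5000) = 9.81/1.500 = 6.540 m/s².
T = 0.5000·M·a = (0.5000)(4.15)(6.540) = 13.57 N.

T ≈ 13.6 N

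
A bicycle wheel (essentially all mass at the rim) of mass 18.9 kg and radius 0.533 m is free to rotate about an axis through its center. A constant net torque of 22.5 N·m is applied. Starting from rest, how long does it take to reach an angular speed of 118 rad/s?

I = MR² = (18.9)(0.533)² = 5.369 kg·m².
α = τ/I = 22.5/5.369 = 4.191 rad/s².
ω = αt ⇒ t = ω/α = 118/4.191 = 28.16 s.

t ≈ 28.2 s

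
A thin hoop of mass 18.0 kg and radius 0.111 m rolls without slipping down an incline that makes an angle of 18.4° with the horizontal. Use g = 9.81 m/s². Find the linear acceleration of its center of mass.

Translation along the incline: Mg sinθ − f = Ma.
Rotation about the center: fR = Iα with I = MR². No-slip gives a = αR, so f = (I/R²)a = M a.
Substituting: Mg sinθ = (1 + 1.000)Ma, so a = g sinθ/(1 + 1.000) = (9.81) sin 18.4° / 2.000 = 1.548 m/s².

a ≈ 1.55 m/s²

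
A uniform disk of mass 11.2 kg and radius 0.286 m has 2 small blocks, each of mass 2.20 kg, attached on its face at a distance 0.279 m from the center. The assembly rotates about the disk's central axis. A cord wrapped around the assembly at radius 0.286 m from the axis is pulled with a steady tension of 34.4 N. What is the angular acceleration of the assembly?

α ≈ 12.3 rad/s²

I_disk = ½MR² = ½(11.2)(0.286)² = 0.4581 kg·m².
I_blocks = 2·m·r² = 2(2.20)(0.279)² = 0.3425 kg·m².
Total I = 0.8006 kg·m².
τ = F r = (34.4)(0.286) = 9.838 N·m.
α = τ/I = 9.838/0.8006 = 12.29 rad/s².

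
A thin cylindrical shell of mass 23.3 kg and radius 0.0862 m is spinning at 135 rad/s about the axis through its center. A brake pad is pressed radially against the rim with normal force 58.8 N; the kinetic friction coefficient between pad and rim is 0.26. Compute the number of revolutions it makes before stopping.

I = MR² = (23.3)(0.0862)² = 0.1731 kg·m².
Friction force f = μN = (0.26)(58.8) = 15.29 N at the rim; torque magnitude τ = fR = 1.318 N·m, opposing ω.
|α| = τ/I = 1.318/0.1731 = 7.612 rad/s² (deceleration).
ω² = ω₀² − 2|α|θ with ω = 0 ⇒ θ = ω₀²/(2|α|) = 1197 rad = 190.5 rev.

≈ 191 revolutions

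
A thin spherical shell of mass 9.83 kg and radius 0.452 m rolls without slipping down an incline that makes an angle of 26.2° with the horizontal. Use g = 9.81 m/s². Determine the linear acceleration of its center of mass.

a ≈ 2.60 m/s²

Translation along the incline: Mg sinθ − f = Ma.
Rotation about the center: fR = Iα with I = (2/3)MR². No-slip gives a = αR, so f = (I/R²)a = (2/3)M a.
Substituting: Mg sinθ = (1 + 0.6667)Ma, so a = g sinθ/(1 + 0.6667) = (9.81) sin 26.2° / 1.667 = 2.599 m/s².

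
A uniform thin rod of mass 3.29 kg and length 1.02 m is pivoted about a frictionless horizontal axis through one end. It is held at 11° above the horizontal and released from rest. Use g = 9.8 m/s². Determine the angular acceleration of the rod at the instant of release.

α ≈ 14.1 rad/s²

About the pivot, I = (1/3)ML² = (1/3)(3.29)(1.02)² = 1.141 kg·m².
The weight acts at the center, a distance L/2 = 0.5100 m from the pivot; τ = Mg(L/2) cos 11° = 16.14 N·m.
α = τ/I = 16.14/1.141 = 14.15 rad/s².
(Equivalently α = (3g/(2L)) cos 11° = 14.15 rad/s².)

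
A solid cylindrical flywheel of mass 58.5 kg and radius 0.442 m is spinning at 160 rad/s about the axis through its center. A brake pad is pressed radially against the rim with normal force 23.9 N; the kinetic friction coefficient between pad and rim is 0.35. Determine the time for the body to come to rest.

t ≈ 247 s

I = ½MR² = (1/2)(58.5)(0.442)² = 5.714 kg·m².
Friction force f = μN = (0.35)(23.9) = 8.365 N at the rim; torque magnitude τ = fR = 3.697 N·m, opposing ω.
|α| = τ/I = 3.697/5.714 = 0.6470 rad/s² (deceleration).
0 = ω₀ − |α|t ⇒ t = ω₀/|α| = 160/0.6470 = 247.3 s.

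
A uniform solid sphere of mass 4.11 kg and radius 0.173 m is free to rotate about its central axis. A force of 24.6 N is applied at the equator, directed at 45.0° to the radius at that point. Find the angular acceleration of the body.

α ≈ 61.2 rad/s²

I = (2/5)MR² = (2/5)(4.11)(0.173)² = 0.04920 kg·m².
Only the tangential component produces torque: τ = F R sinθ = (24.6)(0.173) sin 45.0° = 3.009 N·m.
From τ = Iα: α = 3.009/0.04920 = 61.16 rad/s².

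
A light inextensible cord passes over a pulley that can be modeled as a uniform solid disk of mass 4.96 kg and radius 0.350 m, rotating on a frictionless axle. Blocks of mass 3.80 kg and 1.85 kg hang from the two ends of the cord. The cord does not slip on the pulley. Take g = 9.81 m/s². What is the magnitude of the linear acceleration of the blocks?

a ≈ 2.35 m/s²

I = ½MR² = (1/2)(4.96)(0.350)² = 0.3038 kg·m².
Heavier block: m₁g − T₁ = m₁a. Lighter block: T₂ − m₂g = m₂a.
Pulley: (T₁ − T₂)R = Iα = I(a/R), so T₁ − T₂ = (I/R²)a = (1/2)M_p a = 2.480·a.
Adding the three: (m₁ − m₂)g = (m₁ + m₂ + 2.480)a, so a = (3.80 − 1.85)(9.81)/(3.80 + 1.85 + 2.480) = 2.353 m/s².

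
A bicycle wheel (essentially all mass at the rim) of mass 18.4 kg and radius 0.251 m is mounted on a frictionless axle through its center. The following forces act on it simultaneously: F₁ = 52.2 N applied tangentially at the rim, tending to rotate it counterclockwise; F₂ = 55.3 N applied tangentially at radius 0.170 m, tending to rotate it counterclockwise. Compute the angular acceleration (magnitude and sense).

I = MR² = (18.4)(0.251)² = 1.159 kg·m².
Taking counterclockwise as positive: τ₁ = +(52.2)(0.251) = +13.10 N·m; τ₂ = +(55.3)(0.170) = +9.401 N·m.
Net torque τ = 22.50 N·m.
α = τ/I = 22.50/1.159 = 19.41 rad/s².

α ≈ 19.4 rad/s², counterclockwise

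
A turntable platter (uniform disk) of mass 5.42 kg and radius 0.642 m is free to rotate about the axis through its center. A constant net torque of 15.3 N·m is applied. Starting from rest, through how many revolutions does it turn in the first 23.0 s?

I = ½MR² = (1/2)(5.42)(0.642)² = 1.117 kg·m².
α = τ/I = 15.3/1.117 = 13.70 rad/s².
θ = ½αt² = ½(13.70)(23.0)² = 3623 rad.
Revolutions = θ/(2π) = 576.6.

≈ 577 revolutions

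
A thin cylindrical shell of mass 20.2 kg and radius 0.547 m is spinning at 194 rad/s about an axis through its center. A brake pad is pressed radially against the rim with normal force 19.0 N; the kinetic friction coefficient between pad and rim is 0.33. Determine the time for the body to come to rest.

t ≈ 342 s

I = MR² = (20.2)(0.547)² = 6.044 kg·m².
Friction force f = μN = (0.33)(19.0) = 6.270 N at the rim; torque magnitude τ = fR = 3.430 N·m, opposing ω.
|α| = τ/I = 3.430/6.044 = 0.5675 rad/s² (deceleration).
0 = ω₀ − |α|t ⇒ t = ω₀/|α| = 194/0.5675 = 341.9 s.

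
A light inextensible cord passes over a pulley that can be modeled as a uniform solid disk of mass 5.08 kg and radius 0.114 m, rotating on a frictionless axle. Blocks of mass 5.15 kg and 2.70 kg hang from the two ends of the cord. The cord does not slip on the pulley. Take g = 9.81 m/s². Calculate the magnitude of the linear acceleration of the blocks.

I = ½MR² = (1/2)(5.08)(0.114)² = 0.03301 kg·m².
Heavier block: m₁g − T₁ = m₁a. Lighter block: T₂ − m₂g = m₂a.
Pulley: (T₁ − T₂)R = Iα = I(a/R), so T₁ − T₂ = (I/R²)a = (1/2)M_p a = 2.540·a.
Adding the three: (m₁ − m₂)g = (m₁ + m₂ + 2.540)a, so a = (5.15 − 2.70)(9.81)/(5.15 + 2.70 + 2.540) = 2.313 m/s².

a ≈ 2.31 m/s²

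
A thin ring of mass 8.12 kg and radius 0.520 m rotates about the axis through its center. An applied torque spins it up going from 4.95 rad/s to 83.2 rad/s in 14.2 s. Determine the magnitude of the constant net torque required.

τ ≈ 12.1 N·m

I = MR² = (8.12)(0.520)² = 2.196 kg·m².
α = Δω/Δt = (83.2 − 4.95)/14.2 = 5.511 rad/s².
τ = Iα = (2.196)(5.511) = 12.10 N·m.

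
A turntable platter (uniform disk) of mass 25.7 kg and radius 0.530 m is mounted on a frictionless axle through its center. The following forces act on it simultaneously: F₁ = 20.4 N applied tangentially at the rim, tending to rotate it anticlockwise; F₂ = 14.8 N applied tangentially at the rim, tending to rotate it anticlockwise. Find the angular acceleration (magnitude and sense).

I = ½MR² = (1/2)(25.7)(0.530)² = 3.610 kg·m².
Taking anticlockwise as positive: τ₁ = +(20.4)(0.530) = +10.81 N·m; τ₂ = +(14.8)(0.530) = +7.844 N·m.
Net torque τ = 18.66 N·m.
α = τ/I = 18.66/3.610 = 5.168 rad/s².

α ≈ 5.17 rad/s², anticlockwise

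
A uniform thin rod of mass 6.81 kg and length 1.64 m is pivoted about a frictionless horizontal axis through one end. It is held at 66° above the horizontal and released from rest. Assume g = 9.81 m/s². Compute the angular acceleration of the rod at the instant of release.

About the pivot, I = (1/3)ML² = (1/3)(6.81)(1.64)² = 6.105 kg·m².
The weight acts at the center, a distance L/2 = 0.8200 m from the pivot; τ = Mg(L/2) cos 66° = 22.28 N·m.
α = τ/I = 22.28/6.105 = 3.649 rad/s².

α ≈ 3.65 rad/s²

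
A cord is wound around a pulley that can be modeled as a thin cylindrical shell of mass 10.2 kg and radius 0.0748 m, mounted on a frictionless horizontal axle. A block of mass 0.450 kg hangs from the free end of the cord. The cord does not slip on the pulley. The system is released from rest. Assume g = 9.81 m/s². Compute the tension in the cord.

I = MR² = (10.2)(0.0748)² = 0.05707 kg·m².
Block: mg − T = ma. Pulley: TR = Iα. No-slip: a = αR, so T = (I/R²)a = 10.20·a.
Then mg = (m + 10.20)a, so a = (0.450)(9.81)/(0.450 + 10.20) = 0.4145 m/s².
T = 10.20·a = 4.228 N.

T ≈ 4.23 N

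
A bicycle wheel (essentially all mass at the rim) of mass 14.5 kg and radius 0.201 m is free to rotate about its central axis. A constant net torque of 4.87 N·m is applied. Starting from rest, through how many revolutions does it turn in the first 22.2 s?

≈ 326 revolutions

I = MR² = (14.5)(0.201)² = 0.5858 kg·m².
α = τ/I = 4.87/0.5858 = 8.313 rad/s².
θ = ½αt² = ½(8.313)(22.2)² = 2049 rad.
Revolutions = θ/(2π) = 326.0.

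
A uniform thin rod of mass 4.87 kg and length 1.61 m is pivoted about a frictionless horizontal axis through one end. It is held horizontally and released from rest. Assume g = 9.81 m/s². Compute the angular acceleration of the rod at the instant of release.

α ≈ 9.14 rad/s²

About the pivot, I = (1/3)ML² = (1/3)(4.87)(1.61)² = 4.208 kg·m².
The weight acts at the center, a distance L/2 = 0.8050 m from the pivot; τ = Mg(L/2) = 38.46 N·m.
α = τ/I = 38.46/4.208 = 9.140 rad/s².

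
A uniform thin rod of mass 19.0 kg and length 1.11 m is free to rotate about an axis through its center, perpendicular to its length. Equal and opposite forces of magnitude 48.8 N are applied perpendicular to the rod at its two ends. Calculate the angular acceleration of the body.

I = (1/12)ML² = (1/12)(19.0)(1.11)² = 1.951 kg·m².
The couple gives τ = F·(L/2) + F·(L/2) = F L = (48.8)(1.11) = 54.17 N·m.
From τ = Iα: α = 54.17/1.951 = 27.77 rad/s².

α ≈ 27.8 rad/s²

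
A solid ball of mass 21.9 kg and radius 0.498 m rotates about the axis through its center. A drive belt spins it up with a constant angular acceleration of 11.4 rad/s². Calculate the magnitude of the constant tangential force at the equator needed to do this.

I = (2/5)MR² = (2/5)(21.9)(0.498)² = 2.173 kg·m².
The required torque is τ = Iα = (2.173)(11.40) = 24.77 N·m.
A tangential force at the equator gives τ = FR, so F = τ/R = 24.77/0.498 = 49.73 N.

F ≈ 49.7 N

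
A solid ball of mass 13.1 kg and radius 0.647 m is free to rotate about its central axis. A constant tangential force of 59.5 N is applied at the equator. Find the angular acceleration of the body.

I = (2/5)MR² = (2/5)(13.1)(0.647)² = 2.194 kg·m².
τ = F R = (59.5)(0.647) = 38.50 N·m.
From τ = Iα: α = 38.50/2.194 = 17.55 rad/s².

α ≈ 17.6 rad/s²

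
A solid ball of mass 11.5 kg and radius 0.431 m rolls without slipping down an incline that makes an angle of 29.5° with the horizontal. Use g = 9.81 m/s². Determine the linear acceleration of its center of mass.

Translation along the incline: Mg sinθ − f = Ma.
Rotation about the center: fR = Iα with I = (2/5)MR². No-slip gives a = αR, so f = (I/R²)a = (2/5)M a.
Substituting: Mg sinθ = (1 + 0.4000)Ma, so a = g sinθ/(1 + 0.4000) = (9.81) sin 29.5° / 1.400 = 3.450 m/s².

a ≈ 3.45 m/s²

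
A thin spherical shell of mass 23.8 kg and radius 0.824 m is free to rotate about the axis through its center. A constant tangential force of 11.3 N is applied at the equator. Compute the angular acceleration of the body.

I = (2/3)MR² = (2/3)(23.8)(0.824)² = 10.77 kg·m².
τ = F R = (11.3)(0.824) = 9.311 N·m.
Newton's second law for rotation, τ = Iα, gives α = τ/I = 9.311/10.77 = 0.8643 rad/s².

α ≈ 0.864 rad/s²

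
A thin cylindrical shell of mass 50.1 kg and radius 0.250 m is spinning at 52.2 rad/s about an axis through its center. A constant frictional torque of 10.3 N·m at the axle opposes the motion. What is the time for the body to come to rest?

I = MR² = (50.1)(0.250)² = 3.131 kg·m².
The net torque has magnitude 10.3 N·m, opposing ω.
|α| = τ/I = 10.30/3.131 = 3.289 rad/s² (deceleration).
0 = ω₀ − |α|t ⇒ t = ω₀/|α| = 52.2/3.289 = 15.87 s.

t ≈ 15.9 s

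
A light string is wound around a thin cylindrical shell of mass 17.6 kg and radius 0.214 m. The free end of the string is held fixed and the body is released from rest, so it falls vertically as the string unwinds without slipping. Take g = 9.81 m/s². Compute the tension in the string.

Translation: Mg − T = Ma. Rotation about the center: TR = Iα with I = MR².
With a = αR: T = (I/R²)a = M a, so Mg = (1 + 1.000)Ma.
a = g/(1 + 1.000) = 9.81/2.000 = 4.905 m/s².
T = 1.000·M·a = (1.000)(17.6)(4.905) = 86.33 N.

T ≈ 86.3 N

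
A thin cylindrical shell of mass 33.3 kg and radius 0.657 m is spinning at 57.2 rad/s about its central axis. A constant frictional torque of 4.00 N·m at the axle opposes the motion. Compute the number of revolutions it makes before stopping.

I = MR² = (33.3)(0.657)² = 14.37 kg·m².
The net torque has magnitude 4.00 N·m, opposing ω.
|α| = τ/I = 4.000/14.37 = 0.2783 rad/s² (deceleration).
ω² = ω₀² − 2|α|θ with ω = 0 ⇒ θ = ω₀²/(2|α|) = 5879 rad = 935.6 rev.

≈ 936 revolutions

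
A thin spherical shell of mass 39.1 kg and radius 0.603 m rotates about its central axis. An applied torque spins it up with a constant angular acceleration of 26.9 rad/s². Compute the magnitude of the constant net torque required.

τ ≈ 255 N·m

I = (2/3)MR² = (2/3)(39.1)(0.603)² = 9.478 kg·m².
τ = Iα = (9.478)(26.90) = 255.0 N·m.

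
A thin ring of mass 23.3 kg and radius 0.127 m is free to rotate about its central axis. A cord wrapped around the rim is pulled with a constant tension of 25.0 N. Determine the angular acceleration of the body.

α ≈ 8.45 rad/s²

I = MR² = (23.3)(0.127)² = 0.3758 kg·m².
τ = F R = (25.0)(0.127) = 3.175 N·m.
From τ = Iα: α = 3.175/0.3758 = 8.449 rad/s².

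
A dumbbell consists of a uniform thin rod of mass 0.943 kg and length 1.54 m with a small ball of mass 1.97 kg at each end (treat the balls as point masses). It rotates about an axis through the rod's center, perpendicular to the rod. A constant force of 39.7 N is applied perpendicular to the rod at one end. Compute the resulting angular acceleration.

I_rod = (1/12)ML² = (1/12)(0.943)(1.54)² = 0.1864 kg·m².
I_balls = 2·m·(L/2)² = 2(1.97)(0.7700)² = 2.336 kg·m².
Total I = 2.522 kg·m².
τ = F·(L/2) = (39.7)(0.770) = 30.57 N·m.
α = τ/I = 30.57/2.522 = 12.12 rad/s².

α ≈ 12.1 rad/s²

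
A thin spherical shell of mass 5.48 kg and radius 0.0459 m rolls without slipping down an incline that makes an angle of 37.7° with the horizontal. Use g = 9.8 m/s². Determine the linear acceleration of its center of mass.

Translation along the incline: Mg sinθ − f = Ma.
Rotation about the center: fR = Iα with I = (2/3)MR². No-slip gives a = αR, so f = (I/R²)a = (2/3)M a.
Substituting: Mg sinθ = (1 + 0.6667)Ma, so a = g sinθ/(1 + 0.6667) = (9.8) sin 37.7° / 1.667 = 3.596 m/s².

a ≈ 3.60 m/s²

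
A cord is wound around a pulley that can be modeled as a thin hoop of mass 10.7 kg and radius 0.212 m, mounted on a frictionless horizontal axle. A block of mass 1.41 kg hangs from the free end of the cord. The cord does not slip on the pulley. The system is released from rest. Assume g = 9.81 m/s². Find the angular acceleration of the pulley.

I = MR² = (10.7)(0.212)² = 0.4809 kg·m².
Block: mg − T = ma. Pulley: TR = Iα. No-slip: a = αR, so T = (I/R²)a = 10.70·a.
Then mg = (m + 10.70)a, so a = (1.41)(9.81)/(1.41 + 10.70) = 1.142 m/s².
α = a/R = 1.142/0.212 = 5.388 rad/s².

α ≈ 5.39 rad/s²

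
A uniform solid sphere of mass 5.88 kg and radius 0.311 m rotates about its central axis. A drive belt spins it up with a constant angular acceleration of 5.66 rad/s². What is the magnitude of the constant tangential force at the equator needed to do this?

I = (2/5)MR² = (2/5)(5.88)(0.311)² = 0.2275 kg·m².
The required torque is τ = Iα = (0.2275)(5.660) = 1.288 N·m.
A tangential force at the equator gives τ = FR, so F = τ/R = 1.288/0.311 = 4.140 N.

F ≈ 4.14 N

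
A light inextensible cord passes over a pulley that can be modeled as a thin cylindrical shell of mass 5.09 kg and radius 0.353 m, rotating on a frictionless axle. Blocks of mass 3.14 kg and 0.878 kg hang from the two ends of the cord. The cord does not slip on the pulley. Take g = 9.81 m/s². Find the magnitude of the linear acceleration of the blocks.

I = MR² = (5.09)(0.353)² = 0.6343 kg·m².
Heavier block: m₁g − T₁ = m₁a. Lighter block: T₂ − m₂g = m₂a.
Pulley: (T₁ − T₂)R = Iα = I(a/R), so T₁ − T₂ = (I/R²)a = 1·M_p a = 5.090·a.
Adding the three: (m₁ − m₂)g = (m₁ + m₂ + 5.090)a, so a = (3.14 − 0.878)(9.81)/(3.14 + 0.878 + 5.090) = 2.436 m/s².

a ≈ 2.44 m/s²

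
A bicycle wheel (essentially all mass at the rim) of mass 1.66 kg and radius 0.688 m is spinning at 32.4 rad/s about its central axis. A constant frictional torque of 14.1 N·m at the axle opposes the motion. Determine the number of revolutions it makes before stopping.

I = MR² = (1.66)(0.688)² = 0.7858 kg·m².
The net torque has magnitude 14.1 N·m, opposing ω.
|α| = τ/I = 14.10/0.7858 = 17.94 rad/s² (deceleration).
ω² = ω₀² − 2|α|θ with ω = 0 ⇒ θ = ω₀²/(2|α|) = 29.25 rad = 4.655 rev.

≈ 4.66 revolutions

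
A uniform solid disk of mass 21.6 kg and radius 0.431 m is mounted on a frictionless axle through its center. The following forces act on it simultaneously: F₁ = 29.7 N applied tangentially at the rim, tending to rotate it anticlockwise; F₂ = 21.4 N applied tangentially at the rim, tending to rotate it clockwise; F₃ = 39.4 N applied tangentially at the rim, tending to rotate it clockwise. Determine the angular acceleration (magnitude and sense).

α ≈ 6.68 rad/s², clockwise

I = ½MR² = (1/2)(21.6)(0.431)² = 2.006 kg·m².
Taking anticlockwise as positive: τ₁ = +(29.7)(0.431) = +12.80 N·m; τ₂ = −(21.4)(0.431) = −9.223 N·m; τ₃ = −(39.4)(0.431) = −16.98 N·m.
Net torque τ = -13.40 N·m.
α = τ/I = -13.40/2.006 = -6.681 rad/s².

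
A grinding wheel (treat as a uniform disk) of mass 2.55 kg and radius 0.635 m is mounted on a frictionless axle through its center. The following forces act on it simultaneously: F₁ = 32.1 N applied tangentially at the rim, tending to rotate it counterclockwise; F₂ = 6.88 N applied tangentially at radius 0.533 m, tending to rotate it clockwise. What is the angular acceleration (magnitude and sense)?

α ≈ 32.5 rad/s², counterclockwise

I = ½MR² = (1/2)(2.55)(0.635)² = 0.5141 kg·m².
Taking counterclockwise as positive: τ₁ = +(32.1)(0.635) = +20.38 N·m; τ₂ = −(6.88)(0.533) = −3.667 N·m.
Net torque τ = 16.72 N·m.
α = τ/I = 16.72/0.5141 = 32.52 rad/s².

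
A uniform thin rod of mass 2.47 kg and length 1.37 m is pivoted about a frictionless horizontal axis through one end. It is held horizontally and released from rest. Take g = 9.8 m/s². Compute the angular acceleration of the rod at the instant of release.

α ≈ 10.7 rad/s²

About the pivot, I = (1/3)ML² = (1/3)(2.47)(1.37)² = 1.545 kg·m².
The weight acts at the center, a distance L/2 = 0.6850 m from the pivot; τ = Mg(L/2) = 16.58 N·m.
α = τ/I = 16.58/1.545 = 10.73 rad/s².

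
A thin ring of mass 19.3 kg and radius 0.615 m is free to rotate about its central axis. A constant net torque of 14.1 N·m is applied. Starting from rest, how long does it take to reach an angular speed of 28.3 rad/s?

t ≈ 14.7 s

I = MR² = (19.3)(0.615)² = 7.300 kg·m².
α = τ/I = 14.1/7.300 = 1.932 rad/s².
ω = αt ⇒ t = ω/α = 28.3/1.932 = 14.65 s.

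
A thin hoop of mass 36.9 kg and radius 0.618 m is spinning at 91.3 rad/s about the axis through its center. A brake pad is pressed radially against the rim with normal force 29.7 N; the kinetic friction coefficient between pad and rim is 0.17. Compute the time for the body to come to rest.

I = MR² = (36.9)(0.618)² = 14.09 kg·m².
Friction force f = μN = (0.17)(29.7) = 5.049 N at the rim; torque magnitude τ = fR = 3.120 N·m, opposing ω.
|α| = τ/I = 3.120/14.09 = 0.2214 rad/s² (deceleration).
0 = ω₀ − |α|t ⇒ t = ω₀/|α| = 91.3/0.2214 = 412.4 s.

t ≈ 412 s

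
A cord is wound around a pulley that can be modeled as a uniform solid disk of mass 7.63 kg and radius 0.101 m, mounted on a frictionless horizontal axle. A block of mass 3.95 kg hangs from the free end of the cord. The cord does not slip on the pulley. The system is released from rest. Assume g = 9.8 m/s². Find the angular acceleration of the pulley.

α ≈ 49.4 rad/s²

I = ½MR² = (1/2)(7.63)(0.101)² = 0.03892 kg·m².
Block: mg − T = ma. Pulley: TR = Iα. No-slip: a = αR, so T = (I/R²)a = 3.815·a.
Then mg = (m + 3.815)a, so a = (3.95)(9.8)/(3.95 + 3.815) = 4.985 m/s².
α = a/R = 4.985/0.101 = 49.36 rad/s².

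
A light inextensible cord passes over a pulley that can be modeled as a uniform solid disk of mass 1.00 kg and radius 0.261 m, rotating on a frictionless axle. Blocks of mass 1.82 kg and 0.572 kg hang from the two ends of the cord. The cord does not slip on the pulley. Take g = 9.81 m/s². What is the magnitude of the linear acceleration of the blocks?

I = ½MR² = (1/2)(1.00)(0.261)² = 0.03406 kg·m².
Heavier block: m₁g − T₁ = m₁a. Lighter block: T₂ − m₂g = m₂a.
Pulley: (T₁ − T₂)R = Iα = I(a/R), so T₁ − T₂ = (I/R²)a = (1/2)M_p a = 0.5000·a.
Adding the three: (m₁ − m₂)g = (m₁ + m₂ + 0.5000)a, so a = (1.82 − 0.572)(9.81)/(1.82 + 0.572 + 0.5000) = 4.233 m/s².

a ≈ 4.23 m/s²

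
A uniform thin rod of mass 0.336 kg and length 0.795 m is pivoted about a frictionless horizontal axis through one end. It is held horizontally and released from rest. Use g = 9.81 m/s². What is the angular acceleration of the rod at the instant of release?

α ≈ 18.5 rad/s²

About the pivot, I = (1/3)ML² = (1/3)(0.336)(0.795)² = 0.07079 kg·m².
The weight acts at the center, a distance L/2 = 0.3975 m from the pivot; τ = Mg(L/2) = 1.310 N·m.
α = τ/I = 1.310/0.07079 = 18.51 rad/s².
(Equivalently α = (3g/(2L)) = 18.51 rad/s².)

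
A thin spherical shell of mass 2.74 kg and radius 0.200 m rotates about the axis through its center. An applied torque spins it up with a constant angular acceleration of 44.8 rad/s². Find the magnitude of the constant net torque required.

I = (2/3)MR² = (2/3)(2.74)(0.200)² = 0.07307 kg·m².
τ = Iα = (0.07307)(44.80) = 3.273 N·m.

τ ≈ 3.27 N·m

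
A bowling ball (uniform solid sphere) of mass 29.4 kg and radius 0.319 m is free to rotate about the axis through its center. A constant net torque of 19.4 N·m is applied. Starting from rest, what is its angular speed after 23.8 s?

ω ≈ 386 rad/s

I = (2/5)MR² = (2/5)(29.4)(0.319)² = 1.197 kg·m².
α = τ/I = 19.4/1.197 = 16.21 rad/s².
ω = ω₀ + αt = 0 + (16.21)(23.8) = 385.8 rad/s.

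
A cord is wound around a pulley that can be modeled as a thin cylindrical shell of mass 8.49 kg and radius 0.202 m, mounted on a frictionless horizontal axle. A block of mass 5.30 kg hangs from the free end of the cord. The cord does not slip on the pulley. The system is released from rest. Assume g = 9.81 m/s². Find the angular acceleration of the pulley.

α ≈ 18.7 rad/s²

I = MR² = (8.49)(0.202)² = 0.3464 kg·m².
Block: mg − T = ma. Pulley: TR = Iα. No-slip: a = αR, so T = (I/R²)a = 8.490·a.
Then mg = (m + 8.490)a, so a = (5.30)(9.81)/(5.30 + 8.490) = 3.770 m/s².
α = a/R = 3.770/0.202 = 18.67 rad/s².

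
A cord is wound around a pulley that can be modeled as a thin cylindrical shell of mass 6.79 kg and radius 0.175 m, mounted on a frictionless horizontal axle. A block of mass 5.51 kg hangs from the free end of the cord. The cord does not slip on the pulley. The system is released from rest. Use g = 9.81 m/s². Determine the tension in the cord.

I = MR² = (6.79)(0.175)² = 0.2079 kg·m².
Block: mg − T = ma. Pulley: TR = Iα. No-slip: a = αR, so T = (I/R²)a = 6.790·a.
Then mg = (m + 6.790)a, so a = (5.51)(9.81)/(5.51 + 6.790) = 4.395 m/s².
T = 6.790·a = 29.84 N.

T ≈ 29.8 N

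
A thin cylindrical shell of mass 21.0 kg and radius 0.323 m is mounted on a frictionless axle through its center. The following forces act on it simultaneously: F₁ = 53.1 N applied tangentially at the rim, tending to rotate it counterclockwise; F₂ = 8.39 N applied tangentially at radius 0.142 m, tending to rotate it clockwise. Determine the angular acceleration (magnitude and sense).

I = MR² = (21.0)(0.323)² = 2.191 kg·m².
Taking counterclockwise as positive: τ₁ = +(53.1)(0.323) = +17.15 N·m; τ₂ = −(8.39)(0.142) = −1.191 N·m.
Net torque τ = 15.96 N·m.
α = τ/I = 15.96/2.191 = 7.285 rad/s².

α ≈ 7.28 rad/s², counterclockwise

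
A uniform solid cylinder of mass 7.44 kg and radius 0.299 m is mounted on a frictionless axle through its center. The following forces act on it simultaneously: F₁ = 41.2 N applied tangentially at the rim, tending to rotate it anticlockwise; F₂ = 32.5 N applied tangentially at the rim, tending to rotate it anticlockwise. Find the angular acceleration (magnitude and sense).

α ≈ 66.3 rad/s², anticlockwise

I = ½MR² = (1/2)(7.44)(0.299)² = 0.3326 kg·m².
Taking anticlockwise as positive: τ₁ = +(41.2)(0.299) = +12.32 N·m; τ₂ = +(32.5)(0.299) = +9.717 N·m.
Net torque τ = 22.04 N·m.
α = τ/I = 22.04/0.3326 = 66.26 rad/s².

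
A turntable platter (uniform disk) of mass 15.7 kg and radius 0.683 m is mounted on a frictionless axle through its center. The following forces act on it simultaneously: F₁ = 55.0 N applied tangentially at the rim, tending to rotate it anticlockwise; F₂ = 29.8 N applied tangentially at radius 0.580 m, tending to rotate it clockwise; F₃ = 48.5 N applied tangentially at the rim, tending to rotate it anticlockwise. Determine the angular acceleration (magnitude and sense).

I = ½MR² = (1/2)(15.7)(0.683)² = 3.662 kg·m².
Taking anticlockwise as positive: τ₁ = +(55.0)(0.683) = +37.57 N·m; τ₂ = −(29.8)(0.580) = −17.28 N·m; τ₃ = +(48.5)(0.683) = +33.13 N·m.
Net torque τ = 53.41 N·m.
α = τ/I = 53.41/3.662 = 14.58 rad/s².

α ≈ 14.6 rad/s², anticlockwise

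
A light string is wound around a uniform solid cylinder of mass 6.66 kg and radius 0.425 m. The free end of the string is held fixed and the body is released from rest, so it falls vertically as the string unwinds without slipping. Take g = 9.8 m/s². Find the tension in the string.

T ≈ 21.8 N

Translation: Mg − T = Ma. Rotation about the center: TR = Iα with I = ½MR².
With a = αR: T = (I/R²)a = (1/2)M a, so Mg = (1 + 0.5000)Ma.
a = g/(1 + 0.5000) = 9.8/1.500 = 6.533 m/s².
T = 0.5000·M·a = (0.5000)(6.66)(6.533) = 21.76 N.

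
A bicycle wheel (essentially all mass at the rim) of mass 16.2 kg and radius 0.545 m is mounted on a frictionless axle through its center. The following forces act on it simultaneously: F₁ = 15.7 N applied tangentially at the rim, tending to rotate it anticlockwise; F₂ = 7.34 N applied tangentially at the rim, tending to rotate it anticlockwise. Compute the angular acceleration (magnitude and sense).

I = MR² = (16.2)(0.545)² = 4.812 kg·m².
Taking anticlockwise as positive: τ₁ = +(15.7)(0.545) = +8.556 N·m; τ₂ = +(7.34)(0.545) = +4.000 N·m.
Net torque τ = 12.56 N·m.
α = τ/I = 12.56/4.812 = 2.610 rad/s².

α ≈ 2.61 rad/s², anticlockwise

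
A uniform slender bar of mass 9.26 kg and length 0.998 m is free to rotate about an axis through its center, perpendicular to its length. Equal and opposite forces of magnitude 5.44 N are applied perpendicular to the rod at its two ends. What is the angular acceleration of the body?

I = (1/12)ML² = (1/12)(9.26)(0.998)² = 0.7686 kg·m².
The couple gives τ = F·(L/2) + F·(L/2) = F L = (5.44)(0.998) = 5.429 N·m.
Newton's second law for rotation, τ = Iα, gives α = τ/I = 5.429/0.7686 = 7.064 rad/s².

α ≈ 7.06 rad/s²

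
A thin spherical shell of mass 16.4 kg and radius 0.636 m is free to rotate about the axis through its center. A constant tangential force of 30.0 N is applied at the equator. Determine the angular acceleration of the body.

α ≈ 4.31 rad/s²

I = (2/3)MR² = (2/3)(16.4)(0.636)² = 4.422 kg·m².
τ = F R = (30.0)(0.636) = 19.08 N·m.
Newton's second law for rotation, τ = Iα, gives α = τ/I = 19.08/4.422 = 4.314 rad/s².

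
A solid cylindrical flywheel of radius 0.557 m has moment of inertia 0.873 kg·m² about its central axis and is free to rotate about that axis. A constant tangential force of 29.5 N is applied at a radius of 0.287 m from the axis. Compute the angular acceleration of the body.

α ≈ 9.70 rad/s²

τ = F·r = (29.5)(0.287) = 8.466 N·m.
From τ = Iα: α = 8.466/0.8730 = 9.698 rad/s².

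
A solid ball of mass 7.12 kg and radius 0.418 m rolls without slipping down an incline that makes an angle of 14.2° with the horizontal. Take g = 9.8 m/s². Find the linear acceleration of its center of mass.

Translation along the incline: Mg sinθ − f = Ma.
Rotation about the center: fR = Iα with I = (2/5)MR². No-slip gives a = αR, so f = (I/R²)a = (2/5)M a.
Substituting: Mg sinθ = (1 + 0.4000)Ma, so a = g sinθ/(1 + 0.4000) = (9.8) sin 14.2° / 1.400 = 1.717 m/s².

a ≈ 1.72 m/s²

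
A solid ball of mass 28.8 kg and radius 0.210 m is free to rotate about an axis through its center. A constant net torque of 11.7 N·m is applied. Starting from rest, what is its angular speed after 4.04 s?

ω ≈ 93.0 rad/s

I = (2/5)MR² = (2/5)(28.8)(0.210)² = 0.5080 kg·m².
α = τ/I = 11.7/0.5080 = 23.03 rad/s².
ω = ω₀ + αt = 0 + (23.03)(4.04) = 93.04 rad/s.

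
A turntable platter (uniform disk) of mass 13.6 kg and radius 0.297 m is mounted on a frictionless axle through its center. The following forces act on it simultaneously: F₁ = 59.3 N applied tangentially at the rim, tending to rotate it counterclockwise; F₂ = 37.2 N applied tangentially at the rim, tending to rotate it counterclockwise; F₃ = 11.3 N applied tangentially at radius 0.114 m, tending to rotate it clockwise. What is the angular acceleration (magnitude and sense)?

α ≈ 45.6 rad/s², counterclockwise

I = ½MR² = (1/2)(13.6)(0.297)² = 0.5998 kg·m².
Taking counterclockwise as positive: τ₁ = +(59.3)(0.297) = +17.61 N·m; τ₂ = +(37.2)(0.297) = +11.05 N·m; τ₃ = −(11.3)(0.114) = −1.288 N·m.
Net torque τ = 27.37 N·m.
α = τ/I = 27.37/0.5998 = 45.63 rad/s².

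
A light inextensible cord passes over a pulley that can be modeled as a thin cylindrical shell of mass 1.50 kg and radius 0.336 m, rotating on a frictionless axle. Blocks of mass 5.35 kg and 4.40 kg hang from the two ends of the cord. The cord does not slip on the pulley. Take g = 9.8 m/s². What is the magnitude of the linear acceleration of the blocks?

a ≈ 0.828 m/s²

I = MR² = (1.50)(0.336)² = 0.1693 kg·m².
Heavier block: m₁g − T₁ = m₁a. Lighter block: T₂ − m₂g = m₂a.
Pulley: (T₁ − T₂)R = Iα = I(a/R), so T₁ − T₂ = (I/R²)a = 1·M_p a = 1.500·a.
Adding the three: (m₁ − m₂)g = (m₁ + m₂ + 1.500)a, so a = (5.35 − 4.40)(9.8)/(5.35 + 4.40 + 1.500) = 0.8276 m/s².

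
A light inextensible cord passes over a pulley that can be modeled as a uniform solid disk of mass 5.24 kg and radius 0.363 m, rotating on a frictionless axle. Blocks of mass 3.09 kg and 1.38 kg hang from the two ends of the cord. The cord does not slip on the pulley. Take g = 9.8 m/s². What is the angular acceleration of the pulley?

I = ½MR² = (1/2)(5.24)(0.363)² = 0.3452 kg·m².
Heavier block: m₁g − T₁ = m₁a. Lighter block: T₂ − m₂g = m₂a.
Pulley: (T₁ − T₂)R = Iα = I(a/R), so T₁ − T₂ = (I/R²)a = (1/2)M_p a = 2.620·a.
Adding the three: (m₁ − m₂)g = (m₁ + m₂ + 2.620)a, so a = (3.09 − 1.38)(9.8)/(3.09 + 1.38 + 2.620) = 2.364 m/s².
α = a/R = 2.364/0.363 = 6.511 rad/s².

α ≈ 6.51 rad/s²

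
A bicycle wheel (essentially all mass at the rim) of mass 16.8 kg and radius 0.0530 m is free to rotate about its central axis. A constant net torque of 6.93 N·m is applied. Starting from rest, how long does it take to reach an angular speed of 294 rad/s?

t ≈ 2.00 s

I = MR² = (16.8)(0.0530)² = 0.04719 kg·m².
α = τ/I = 6.93/0.04719 = 146.8 rad/s².
ω = αt ⇒ t = ω/α = 294/146.8 = 2.002 s.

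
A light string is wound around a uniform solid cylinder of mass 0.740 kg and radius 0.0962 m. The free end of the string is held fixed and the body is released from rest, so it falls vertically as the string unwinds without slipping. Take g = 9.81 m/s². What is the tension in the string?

Translation: Mg − T = Ma. Rotation about the center: TR = Iα with I = ½MR².
With a = αR: T = (I/R²)a = (1/2)M a, so Mg = (1 + 0.5000)Ma.
a = g/(1 + 0.5000) = 9.81/1.500 = 6.540 m/s².
T = 0.5000·M·a = (0.5000)(0.740)(6.540) = 2.420 N.

T ≈ 2.42 N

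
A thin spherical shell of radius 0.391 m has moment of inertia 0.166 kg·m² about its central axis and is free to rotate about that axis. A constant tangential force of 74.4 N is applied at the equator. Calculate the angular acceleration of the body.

α ≈ 175 rad/s²

τ = F R = (74.4)(0.391) = 29.09 N·m.
From τ = Iα: α = 29.09/0.1660 = 175.2 rad/s².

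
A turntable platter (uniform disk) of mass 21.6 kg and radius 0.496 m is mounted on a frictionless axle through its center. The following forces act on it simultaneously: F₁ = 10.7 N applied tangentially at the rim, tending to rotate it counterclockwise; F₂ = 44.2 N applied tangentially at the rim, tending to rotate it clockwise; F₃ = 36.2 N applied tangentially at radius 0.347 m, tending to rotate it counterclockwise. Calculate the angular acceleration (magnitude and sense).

I = ½MR² = (1/2)(21.6)(0.496)² = 2.657 kg·m².
Taking counterclockwise as positive: τ₁ = +(10.7)(0.496) = +5.307 N·m; τ₂ = −(44.2)(0.496) = −21.92 N·m; τ₃ = +(36.2)(0.347) = +12.56 N·m.
Net torque τ = -4.055 N·m.
α = τ/I = -4.055/2.657 = -1.526 rad/s².

α ≈ 1.53 rad/s², clockwise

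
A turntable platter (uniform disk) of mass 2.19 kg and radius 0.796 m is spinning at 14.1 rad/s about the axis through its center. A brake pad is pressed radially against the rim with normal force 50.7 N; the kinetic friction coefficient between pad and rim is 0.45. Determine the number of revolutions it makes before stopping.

≈ 0.604 revolutions

I = ½MR² = (1/2)(2.19)(0.796)² = 0.6938 kg·m².
Friction force f = μN = (0.45)(50.7) = 22.82 N at the rim; torque magnitude τ = fR = 18.16 N·m, opposing ω.
|α| = τ/I = 18.16/0.6938 = 26.18 rad/s² (deceleration).
ω² = ω₀² − 2|α|θ with ω = 0 ⇒ θ = ω₀²/(2|α|) = 3.798 rad = 0.6044 rev.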